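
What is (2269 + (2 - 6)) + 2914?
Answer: 5179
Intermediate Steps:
(2269 + (2 - 6)) + 2914 = (2269 - 4) + 2914 = 2265 + 2914 = 5179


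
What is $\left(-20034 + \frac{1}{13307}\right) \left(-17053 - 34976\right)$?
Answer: $\frac{13870537904673}{13307} \approx 1.0423 \cdot 10^{9}$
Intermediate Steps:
$\left(-20034 + \frac{1}{13307}\right) \left(-17053 - 34976\right) = \left(-20034 + \frac{1}{13307}\right) \left(-52029\right) = \left(- \frac{266592437}{13307}\right) \left(-52029\right) = \frac{13870537904673}{13307}$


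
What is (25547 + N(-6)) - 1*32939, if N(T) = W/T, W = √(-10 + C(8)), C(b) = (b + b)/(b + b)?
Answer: -7392 - I/2 ≈ -7392.0 - 0.5*I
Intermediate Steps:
C(b) = 1 (C(b) = (2*b)/((2*b)) = (2*b)*(1/(2*b)) = 1)
W = 3*I (W = √(-10 + 1) = √(-9) = 3*I ≈ 3.0*I)
N(T) = 3*I/T (N(T) = (3*I)/T = 3*I/T)
(25547 + N(-6)) - 1*32939 = (25547 + 3*I/(-6)) - 1*32939 = (25547 + 3*I*(-⅙)) - 32939 = (25547 - I/2) - 32939 = -7392 - I/2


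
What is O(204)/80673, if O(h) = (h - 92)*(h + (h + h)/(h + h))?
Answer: 22960/80673 ≈ 0.28461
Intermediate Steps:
O(h) = (1 + h)*(-92 + h) (O(h) = (-92 + h)*(h + (2*h)/((2*h))) = (-92 + h)*(h + (2*h)*(1/(2*h))) = (-92 + h)*(h + 1) = (-92 + h)*(1 + h) = (1 + h)*(-92 + h))
O(204)/80673 = (-92 + 204² - 91*204)/80673 = (-92 + 41616 - 18564)*(1/80673) = 22960*(1/80673) = 22960/80673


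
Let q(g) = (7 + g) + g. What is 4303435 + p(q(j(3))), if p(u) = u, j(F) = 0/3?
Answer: 4303442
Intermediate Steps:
j(F) = 0 (j(F) = 0*(⅓) = 0)
q(g) = 7 + 2*g
4303435 + p(q(j(3))) = 4303435 + (7 + 2*0) = 4303435 + (7 + 0) = 4303435 + 7 = 4303442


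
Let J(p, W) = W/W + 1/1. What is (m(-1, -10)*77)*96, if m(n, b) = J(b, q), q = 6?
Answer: 14784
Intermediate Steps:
J(p, W) = 2 (J(p, W) = 1 + 1*1 = 1 + 1 = 2)
m(n, b) = 2
(m(-1, -10)*77)*96 = (2*77)*96 = 154*96 = 14784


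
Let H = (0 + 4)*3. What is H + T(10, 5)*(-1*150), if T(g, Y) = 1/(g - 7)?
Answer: -38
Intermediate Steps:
T(g, Y) = 1/(-7 + g)
H = 12 (H = 4*3 = 12)
H + T(10, 5)*(-1*150) = 12 + (-1*150)/(-7 + 10) = 12 - 150/3 = 12 + (⅓)*(-150) = 12 - 50 = -38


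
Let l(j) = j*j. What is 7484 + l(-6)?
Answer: 7520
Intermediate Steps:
l(j) = j²
7484 + l(-6) = 7484 + (-6)² = 7484 + 36 = 7520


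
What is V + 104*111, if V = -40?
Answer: 11504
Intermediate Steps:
V + 104*111 = -40 + 104*111 = -40 + 11544 = 11504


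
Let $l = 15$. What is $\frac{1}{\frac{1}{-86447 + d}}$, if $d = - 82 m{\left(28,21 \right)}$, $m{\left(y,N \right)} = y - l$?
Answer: $-87513$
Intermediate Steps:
$m{\left(y,N \right)} = -15 + y$ ($m{\left(y,N \right)} = y - 15 = -15 + y$)
$d = -1066$ ($d = - 82 \left(-15 + 28\right) = \left(-82\right) 13 = -1066$)
$\frac{1}{\frac{1}{-86447 + d}} = \frac{1}{\frac{1}{-86447 - 1066}} = \frac{1}{\frac{1}{-87513}} = \frac{1}{- \frac{1}{87513}} = -87513$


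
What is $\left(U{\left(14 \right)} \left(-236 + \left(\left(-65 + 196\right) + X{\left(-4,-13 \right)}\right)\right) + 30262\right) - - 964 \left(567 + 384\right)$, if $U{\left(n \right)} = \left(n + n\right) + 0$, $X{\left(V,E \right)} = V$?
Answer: $943974$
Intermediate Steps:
$U{\left(n \right)} = 2 n$ ($U{\left(n \right)} = 2 n + 0 = 2 n$)
$\left(U{\left(14 \right)} \left(-236 + \left(\left(-65 + 196\right) + X{\left(-4,-13 \right)}\right)\right) + 30262\right) - - 964 \left(567 + 384\right) = \left(2 \cdot 14 \left(-236 + \left(\left(-65 + 196\right) - 4\right)\right) + 30262\right) - - 964 \left(567 + 384\right) = \left(28 \left(-236 + \left(131 - 4\right)\right) + 30262\right) - \left(-964\right) 951 = \left(28 \left(-236 + 127\right) + 30262\right) - -916764 = \left(28 \left(-109\right) + 30262\right) + 916764 = \left(-3052 + 30262\right) + 916764 = 27210 + 916764 = 943974$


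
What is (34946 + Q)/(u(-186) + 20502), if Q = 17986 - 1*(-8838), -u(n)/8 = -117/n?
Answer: 319145/105901 ≈ 3.0136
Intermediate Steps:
u(n) = 936/n (u(n) = -(-936)/n = 936/n)
Q = 26824 (Q = 17986 + 8838 = 26824)
(34946 + Q)/(u(-186) + 20502) = (34946 + 26824)/(936/(-186) + 20502) = 61770/(936*(-1/186) + 20502) = 61770/(-156/31 + 20502) = 61770/(635406/31) = 61770*(31/635406) = 319145/105901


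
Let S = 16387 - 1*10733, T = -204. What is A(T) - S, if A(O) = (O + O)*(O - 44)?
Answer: 95530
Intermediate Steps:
S = 5654 (S = 16387 - 10733 = 5654)
A(O) = 2*O*(-44 + O) (A(O) = (2*O)*(-44 + O) = 2*O*(-44 + O))
A(T) - S = 2*(-204)*(-44 - 204) - 1*5654 = 2*(-204)*(-248) - 5654 = 101184 - 5654 = 95530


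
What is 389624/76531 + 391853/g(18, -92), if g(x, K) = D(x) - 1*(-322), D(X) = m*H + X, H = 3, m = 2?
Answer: 30123711847/26479726 ≈ 1137.6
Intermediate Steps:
D(X) = 6 + X (D(X) = 2*3 + X = 6 + X)
g(x, K) = 328 + x (g(x, K) = (6 + x) - 1*(-322) = (6 + x) + 322 = 328 + x)
389624/76531 + 391853/g(18, -92) = 389624/76531 + 391853/(328 + 18) = 389624*(1/76531) + 391853/346 = 389624/76531 + 391853*(1/346) = 389624/76531 + 391853/346 = 30123711847/26479726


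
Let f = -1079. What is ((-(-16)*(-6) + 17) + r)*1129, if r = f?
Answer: -1307382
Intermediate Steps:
r = -1079
((-(-16)*(-6) + 17) + r)*1129 = ((-(-16)*(-6) + 17) - 1079)*1129 = ((-8*12 + 17) - 1079)*1129 = ((-96 + 17) - 1079)*1129 = (-79 - 1079)*1129 = -1158*1129 = -1307382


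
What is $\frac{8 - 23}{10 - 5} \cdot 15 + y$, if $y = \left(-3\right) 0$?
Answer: $-45$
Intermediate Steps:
$y = 0$
$\frac{8 - 23}{10 - 5} \cdot 15 + y = \frac{8 - 23}{10 - 5} \cdot 15 + 0 = - \frac{15}{5} \cdot 15 + 0 = \left(-15\right) \frac{1}{5} \cdot 15 + 0 = \left(-3\right) 15 + 0 = -45 + 0 = -45$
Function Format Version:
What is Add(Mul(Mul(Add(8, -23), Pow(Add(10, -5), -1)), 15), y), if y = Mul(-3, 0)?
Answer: -45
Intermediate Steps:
y = 0
Add(Mul(Mul(Add(8, -23), Pow(Add(10, -5), -1)), 15), y) = Add(Mul(Mul(Add(8, -23), Pow(Add(10, -5), -1)), 15), 0) = Add(Mul(Mul(-15, Pow(5, -1)), 15), 0) = Add(Mul(Mul(-15, Rational(1, 5)), 15), 0) = Add(Mul(-3, 15), 0) = Add(-45, 0) = -45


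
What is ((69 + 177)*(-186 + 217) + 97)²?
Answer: 59644729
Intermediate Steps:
((69 + 177)*(-186 + 217) + 97)² = (246*31 + 97)² = (7626 + 97)² = 7723² = 59644729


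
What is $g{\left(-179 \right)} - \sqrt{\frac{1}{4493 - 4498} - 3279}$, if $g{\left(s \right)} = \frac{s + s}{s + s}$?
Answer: $1 - \frac{2 i \sqrt{20495}}{5} \approx 1.0 - 57.264 i$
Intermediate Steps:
$g{\left(s \right)} = 1$ ($g{\left(s \right)} = \frac{2 s}{2 s} = 2 s \frac{1}{2 s} = 1$)
$g{\left(-179 \right)} - \sqrt{\frac{1}{4493 - 4498} - 3279} = 1 - \sqrt{\frac{1}{4493 - 4498} - 3279} = 1 - \sqrt{\frac{1}{-5} - 3279} = 1 - \sqrt{- \frac{1}{5} - 3279} = 1 - \sqrt{- \frac{16396}{5}} = 1 - \frac{2 i \sqrt{20495}}{5}$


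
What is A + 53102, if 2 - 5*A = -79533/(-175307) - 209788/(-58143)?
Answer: 2706289199122177/50964374505 ≈ 53102.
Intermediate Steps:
A = -21015842333/50964374505 (A = 2/5 - (-79533/(-175307) - 209788/(-58143))/5 = 2/5 - (-79533*(-1/175307) - 209788*(-1/58143))/5 = 2/5 - (79533/175307 + 209788/58143)/5 = 2/5 - 1/5*41401592135/10192874901 = 2/5 - 8280318427/10192874901 = -21015842333/50964374505 ≈ -0.41236)
A + 53102 = -21015842333/50964374505 + 53102 = 2706289199122177/50964374505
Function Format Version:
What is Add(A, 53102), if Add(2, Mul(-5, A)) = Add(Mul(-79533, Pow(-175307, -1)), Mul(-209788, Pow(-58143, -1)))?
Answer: Rational(2706289199122177, 50964374505) ≈ 53102.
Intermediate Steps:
A = Rational(-21015842333, 50964374505) (A = Add(Rational(2, 5), Mul(Rational(-1, 5), Add(Mul(-79533, Pow(-175307, -1)), Mul(-209788, Pow(-58143, -1))))) = Add(Rational(2, 5), Mul(Rational(-1, 5), Add(Mul(-79533, Rational(-1, 175307)), Mul(-209788, Rational(-1, 58143))))) = Add(Rational(2, 5), Mul(Rational(-1, 5), Add(Rational(79533, 175307), Rational(209788, 58143)))) = Add(Rational(2, 5), Mul(Rational(-1, 5), Rational(41401592135, 10192874901))) = Add(Rational(2, 5), Rational(-8280318427, 10192874901)) = Rational(-21015842333, 50964374505) ≈ -0.41236)
Add(A, 53102) = Add(Rational(-21015842333, 50964374505), 53102) = Rational(2706289199122177, 50964374505)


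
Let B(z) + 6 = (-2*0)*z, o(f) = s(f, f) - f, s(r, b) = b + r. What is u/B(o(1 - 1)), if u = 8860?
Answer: -4430/3 ≈ -1476.7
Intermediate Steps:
o(f) = f (o(f) = (f + f) - f = 2*f - f = f)
B(z) = -6 (B(z) = -6 + (-2*0)*z = -6 + 0*z = -6 + 0 = -6)
u/B(o(1 - 1)) = 8860/(-6) = 8860*(-⅙) = -4430/3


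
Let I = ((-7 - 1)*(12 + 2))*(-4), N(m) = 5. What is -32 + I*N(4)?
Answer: 2208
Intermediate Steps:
I = 448 (I = -8*14*(-4) = -112*(-4) = 448)
-32 + I*N(4) = -32 + 448*5 = -32 + 2240 = 2208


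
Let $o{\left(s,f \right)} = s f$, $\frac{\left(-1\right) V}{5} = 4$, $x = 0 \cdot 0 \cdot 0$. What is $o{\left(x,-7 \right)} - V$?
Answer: $20$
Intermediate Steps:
$x = 0$ ($x = 0 \cdot 0 = 0$)
$V = -20$ ($V = \left(-5\right) 4 = -20$)
$o{\left(s,f \right)} = f s$
$o{\left(x,-7 \right)} - V = \left(-7\right) 0 - -20 = 0 + 20 = 20$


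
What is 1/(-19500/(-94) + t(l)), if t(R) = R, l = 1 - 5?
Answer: 47/9562 ≈ 0.0049153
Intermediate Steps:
l = -4
1/(-19500/(-94) + t(l)) = 1/(-19500/(-94) - 4) = 1/(-19500*(-1)/94 - 4) = 1/(-130*(-75/47) - 4) = 1/(9750/47 - 4) = 1/(9562/47) = 47/9562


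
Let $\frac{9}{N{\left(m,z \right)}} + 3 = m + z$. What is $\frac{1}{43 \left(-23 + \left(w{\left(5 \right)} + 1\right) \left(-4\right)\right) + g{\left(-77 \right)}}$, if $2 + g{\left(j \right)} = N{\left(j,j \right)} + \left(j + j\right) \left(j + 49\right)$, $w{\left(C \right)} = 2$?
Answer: $\frac{157}{440376} \approx 0.00035651$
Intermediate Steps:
$N{\left(m,z \right)} = \frac{9}{-3 + m + z}$ ($N{\left(m,z \right)} = \frac{9}{-3 + \left(m + z\right)} = \frac{9}{-3 + m + z}$)
$g{\left(j \right)} = -2 + \frac{9}{-3 + 2 j} + 2 j \left(49 + j\right)$ ($g{\left(j \right)} = -2 + \left(\frac{9}{-3 + j + j} + \left(j + j\right) \left(j + 49\right)\right) = -2 + \left(\frac{9}{-3 + 2 j} + 2 j \left(49 + j\right)\right) = -2 + \frac{9}{-3 + 2 j} + 2 j \left(49 + j\right)$)
$\frac{1}{43 \left(-23 + \left(w{\left(5 \right)} + 1\right) \left(-4\right)\right) + g{\left(-77 \right)}} = \frac{1}{43 \left(-23 + \left(2 + 1\right) \left(-4\right)\right) + \frac{15 - -22946 + 4 \left(-77\right)^{3} + 190 \left(-77\right)^{2}}{-3 + 2 \left(-77\right)}} = \frac{1}{43 \left(-23 + 3 \left(-4\right)\right) + \frac{15 + 22946 + 4 \left(-456533\right) + 190 \cdot 5929}{-3 - 154}} = \frac{1}{43 \left(-23 - 12\right) + \frac{15 + 22946 - 1826132 + 1126510}{-157}} = \frac{1}{43 \left(-35\right) - - \frac{676661}{157}} = \frac{1}{-1505 + \frac{676661}{157}} = \frac{1}{\frac{440376}{157}} = \frac{157}{440376}$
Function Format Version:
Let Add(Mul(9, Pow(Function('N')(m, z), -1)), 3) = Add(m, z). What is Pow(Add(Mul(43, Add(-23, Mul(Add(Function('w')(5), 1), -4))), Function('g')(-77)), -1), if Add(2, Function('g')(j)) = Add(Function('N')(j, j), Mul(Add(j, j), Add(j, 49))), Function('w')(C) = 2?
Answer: Rational(157, 440376) ≈ 0.00035651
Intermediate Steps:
Function('N')(m, z) = Mul(9, Pow(Add(-3, m, z), -1)) (Function('N')(m, z) = Mul(9, Pow(Add(-3, Add(m, z)), -1)) = Mul(9, Pow(Add(-3, m, z), -1)))
Function('g')(j) = Add(-2, Mul(9, Pow(Add(-3, Mul(2, j)), -1)), Mul(2, j, Add(49, j))) (Function('g')(j) = Add(-2, Add(Mul(9, Pow(Add(-3, j, j), -1)), Mul(Add(j, j), Add(j, 49)))) = Add(-2, Add(Mul(9, Pow(Add(-3, Mul(2, j)), -1)), Mul(Mul(2, j), Add(49, j)))) = Add(-2, Add(Mul(9, Pow(Add(-3, Mul(2, j)), -1)), Mul(2, j, Add(49, j)))) = Add(-2, Mul(9, Pow(Add(-3, Mul(2, j)), -1)), Mul(2, j, Add(49, j))))
Pow(Add(Mul(43, Add(-23, Mul(Add(Function('w')(5), 1), -4))), Function('g')(-77)), -1) = Pow(Add(Mul(43, Add(-23, Mul(Add(2, 1), -4))), Mul(Pow(Add(-3, Mul(2, -77)), -1), Add(15, Mul(-298, -77), Mul(4, Pow(-77, 3)), Mul(190, Pow(-77, 2))))), -1) = Pow(Add(Mul(43, Add(-23, Mul(3, -4))), Mul(Pow(Add(-3, -154), -1), Add(15, 22946, Mul(4, -456533), Mul(190, 5929)))), -1) = Pow(Add(Mul(43, Add(-23, -12)), Mul(Pow(-157, -1), Add(15, 22946, -1826132, 1126510))), -1) = Pow(Add(Mul(43, -35), Mul(Rational(-1, 157), -676661)), -1) = Pow(Add(-1505, Rational(676661, 157)), -1) = Pow(Rational(440376, 157), -1) = Rational(157, 440376)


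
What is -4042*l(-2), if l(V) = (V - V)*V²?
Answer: 0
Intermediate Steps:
l(V) = 0 (l(V) = 0*V² = 0)
-4042*l(-2) = -4042*0 = 0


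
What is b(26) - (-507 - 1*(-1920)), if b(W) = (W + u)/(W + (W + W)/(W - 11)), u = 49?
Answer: -623421/442 ≈ -1410.5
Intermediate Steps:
b(W) = (49 + W)/(W + 2*W/(-11 + W)) (b(W) = (W + 49)/(W + (W + W)/(W - 11)) = (49 + W)/(W + (2*W)/(-11 + W)) = (49 + W)/(W + 2*W/(-11 + W)))
b(26) - (-507 - 1*(-1920)) = (-539 + 26**2 + 38*26)/(26*(-9 + 26)) - (-507 - 1*(-1920)) = (1/26)*(-539 + 676 + 988)/17 - (-507 + 1920) = (1/26)*(1/17)*1125 - 1*1413 = 1125/442 - 1413 = -623421/442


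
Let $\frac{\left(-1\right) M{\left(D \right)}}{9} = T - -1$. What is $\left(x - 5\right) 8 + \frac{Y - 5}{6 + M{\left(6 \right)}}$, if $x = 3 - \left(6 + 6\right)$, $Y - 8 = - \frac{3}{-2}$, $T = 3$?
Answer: $- \frac{2243}{20} \approx -112.15$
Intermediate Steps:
$Y = \frac{19}{2}$ ($Y = 8 - \frac{3}{-2} = 8 - - \frac{3}{2} = 8 + \frac{3}{2} = \frac{19}{2} \approx 9.5$)
$M{\left(D \right)} = -36$ ($M{\left(D \right)} = - 9 \left(3 - -1\right) = - 9 \left(3 + 1\right) = \left(-9\right) 4 = -36$)
$x = -9$ ($x = 3 - 12 = -9$)
$\left(x - 5\right) 8 + \frac{Y - 5}{6 + M{\left(6 \right)}} = \left(-9 - 5\right) 8 + \frac{\frac{19}{2} - 5}{6 - 36} = \left(-9 - 5\right) 8 + \frac{9}{2 \left(-30\right)} = \left(-14\right) 8 + \frac{9}{2} \left(- \frac{1}{30}\right) = -112 - \frac{3}{20} = - \frac{2243}{20}$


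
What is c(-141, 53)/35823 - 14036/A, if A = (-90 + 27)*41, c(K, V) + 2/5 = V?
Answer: 838245823/154218015 ≈ 5.4355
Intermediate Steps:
c(K, V) = -⅖ + V
A = -2583 (A = -63*41 = -2583)
c(-141, 53)/35823 - 14036/A = (-⅖ + 53)/35823 - 14036/(-2583) = (263/5)*(1/35823) - 14036*(-1/2583) = 263/179115 + 14036/2583 = 838245823/154218015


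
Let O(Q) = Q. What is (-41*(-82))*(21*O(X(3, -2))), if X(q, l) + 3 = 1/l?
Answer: -247107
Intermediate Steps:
X(q, l) = -3 + 1/l
(-41*(-82))*(21*O(X(3, -2))) = (-41*(-82))*(21*(-3 + 1/(-2))) = 3362*(21*(-3 - 1/2)) = 3362*(21*(-7/2)) = 3362*(-147/2) = -247107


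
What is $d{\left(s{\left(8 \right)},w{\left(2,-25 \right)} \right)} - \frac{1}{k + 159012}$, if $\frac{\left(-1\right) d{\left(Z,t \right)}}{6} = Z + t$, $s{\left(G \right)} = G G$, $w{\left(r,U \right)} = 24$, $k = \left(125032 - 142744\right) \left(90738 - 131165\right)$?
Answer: $- \frac{378154675009}{716202036} \approx -528.0$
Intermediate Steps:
$k = 716043024$ ($k = \left(-17712\right) \left(-40427\right) = 716043024$)
$s{\left(G \right)} = G^{2}$
$d{\left(Z,t \right)} = - 6 Z - 6 t$ ($d{\left(Z,t \right)} = - 6 \left(Z + t\right) = - 6 Z - 6 t$)
$d{\left(s{\left(8 \right)},w{\left(2,-25 \right)} \right)} - \frac{1}{k + 159012} = \left(- 6 \cdot 8^{2} - 144\right) - \frac{1}{716043024 + 159012} = \left(\left(-6\right) 64 - 144\right) - \frac{1}{716202036} = \left(-384 - 144\right) - \frac{1}{716202036} = -528 - \frac{1}{716202036} = - \frac{378154675009}{716202036}$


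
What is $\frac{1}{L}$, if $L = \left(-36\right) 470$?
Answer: $- \frac{1}{16920} \approx -5.9102 \cdot 10^{-5}$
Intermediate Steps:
$L = -16920$
$\frac{1}{L} = \frac{1}{-16920} = - \frac{1}{16920}$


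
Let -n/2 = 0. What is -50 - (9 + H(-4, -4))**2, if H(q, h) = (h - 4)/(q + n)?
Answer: -171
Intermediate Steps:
n = 0 (n = -2*0 = 0)
H(q, h) = (-4 + h)/q (H(q, h) = (h - 4)/(q + 0) = (-4 + h)/q)
-50 - (9 + H(-4, -4))**2 = -50 - (9 + (-4 - 4)/(-4))**2 = -50 - (9 - 1/4*(-8))**2 = -50 - (9 + 2)**2 = -50 - 1*11**2 = -50 - 1*121 = -50 - 121 = -171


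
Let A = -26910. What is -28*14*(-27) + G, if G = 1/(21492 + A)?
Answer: 57344111/5418 ≈ 10584.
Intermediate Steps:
G = -1/5418 (G = 1/(21492 - 26910) = 1/(-5418) = -1/5418 ≈ -0.00018457)
-28*14*(-27) + G = -28*14*(-27) - 1/5418 = -392*(-27) - 1/5418 = 10584 - 1/5418 = 57344111/5418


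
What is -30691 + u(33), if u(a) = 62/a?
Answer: -1012741/33 ≈ -30689.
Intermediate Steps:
-30691 + u(33) = -30691 + 62/33 = -1012741/33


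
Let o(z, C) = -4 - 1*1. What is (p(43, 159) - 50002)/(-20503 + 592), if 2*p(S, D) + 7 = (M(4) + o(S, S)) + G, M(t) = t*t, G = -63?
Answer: 100063/39822 ≈ 2.5128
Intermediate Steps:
o(z, C) = -5 (o(z, C) = -4 - 1 = -5)
M(t) = t**2
p(S, D) = -59/2 (p(S, D) = -7/2 + ((4**2 - 5) - 63)/2 = -7/2 + ((16 - 5) - 63)/2 = -7/2 + (11 - 63)/2 = -7/2 + (1/2)*(-52) = -7/2 - 26 = -59/2)
(p(43, 159) - 50002)/(-20503 + 592) = (-59/2 - 50002)/(-20503 + 592) = -100063/2/(-19911) = -100063/2*(-1/19911) = 100063/39822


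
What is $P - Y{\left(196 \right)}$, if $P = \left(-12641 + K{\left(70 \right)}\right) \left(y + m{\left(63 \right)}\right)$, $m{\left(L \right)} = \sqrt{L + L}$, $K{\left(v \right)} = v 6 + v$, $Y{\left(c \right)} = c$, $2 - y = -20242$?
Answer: $-245985040 - 36453 \sqrt{14} \approx -2.4612 \cdot 10^{8}$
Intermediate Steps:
$y = 20244$ ($y = 2 - -20242 = 2 + 20242 = 20244$)
$K{\left(v \right)} = 7 v$ ($K{\left(v \right)} = 6 v + v = 7 v$)
$m{\left(L \right)} = \sqrt{2} \sqrt{L}$ ($m{\left(L \right)} = \sqrt{2 L} = \sqrt{2} \sqrt{L}$)
$P = -245984844 - 36453 \sqrt{14}$ ($P = \left(-12641 + 7 \cdot 70\right) \left(20244 + \sqrt{2} \sqrt{63}\right) = \left(-12641 + 490\right) \left(20244 + \sqrt{2} \cdot 3 \sqrt{7}\right) = - 12151 \left(20244 + 3 \sqrt{14}\right) = -245984844 - 36453 \sqrt{14} \approx -2.4612 \cdot 10^{8}$)
$P - Y{\left(196 \right)} = \left(-245984844 - 36453 \sqrt{14}\right) - 196 = -245985040 - 36453 \sqrt{14}$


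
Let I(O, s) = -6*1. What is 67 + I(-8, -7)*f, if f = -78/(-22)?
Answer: 503/11 ≈ 45.727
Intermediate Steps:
I(O, s) = -6
f = 39/11 (f = -78*(-1/22) = 39/11 ≈ 3.5455)
67 + I(-8, -7)*f = 67 - 6*39/11 = 67 - 234/11 = 503/11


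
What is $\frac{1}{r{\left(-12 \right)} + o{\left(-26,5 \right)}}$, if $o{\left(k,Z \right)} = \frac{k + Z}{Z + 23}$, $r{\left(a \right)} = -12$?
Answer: $- \frac{4}{51} \approx -0.078431$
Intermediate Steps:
$o{\left(k,Z \right)} = \frac{Z + k}{23 + Z}$
$\frac{1}{r{\left(-12 \right)} + o{\left(-26,5 \right)}} = \frac{1}{-12 + \frac{5 - 26}{23 + 5}} = \frac{1}{-12 + \frac{1}{28} \left(-21\right)} = \frac{1}{-12 - \frac{3}{4}} = \frac{1}{- \frac{51}{4}} = - \frac{4}{51}$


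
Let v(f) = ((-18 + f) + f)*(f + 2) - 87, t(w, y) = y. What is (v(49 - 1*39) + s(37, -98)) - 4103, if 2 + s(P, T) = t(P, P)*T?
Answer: -7794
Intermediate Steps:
s(P, T) = -2 + P*T
v(f) = -87 + (-18 + 2*f)*(2 + f) (v(f) = (-18 + 2*f)*(2 + f) - 87 = -87 + (-18 + 2*f)*(2 + f))
(v(49 - 1*39) + s(37, -98)) - 4103 = ((-123 - 14*(49 - 1*39) + 2*(49 - 1*39)**2) + (-2 + 37*(-98))) - 4103 = ((-123 - 14*(49 - 39) + 2*(49 - 39)**2) + (-2 - 3626)) - 4103 = ((-123 - 14*10 + 2*10**2) - 3628) - 4103 = ((-123 - 140 + 2*100) - 3628) - 4103 = ((-123 - 140 + 200) - 3628) - 4103 = (-63 - 3628) - 4103 = -3691 - 4103 = -7794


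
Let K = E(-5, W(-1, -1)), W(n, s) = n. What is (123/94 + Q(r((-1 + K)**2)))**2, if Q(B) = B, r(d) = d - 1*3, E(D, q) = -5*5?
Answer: 4017658225/8836 ≈ 4.5469e+5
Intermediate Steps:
E(D, q) = -25
K = -25
r(d) = -3 + d (r(d) = d - 3 = -3 + d)
(123/94 + Q(r((-1 + K)**2)))**2 = (123/94 + (-3 + (-1 - 25)**2))**2 = (123*(1/94) + (-3 + (-26)**2))**2 = (123/94 + (-3 + 676))**2 = (123/94 + 673)**2 = (63385/94)**2 = 4017658225/8836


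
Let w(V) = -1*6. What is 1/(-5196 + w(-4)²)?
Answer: -1/5160 ≈ -0.00019380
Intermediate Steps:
w(V) = -6
1/(-5196 + w(-4)²) = 1/(-5196 + (-6)²) = 1/(-5196 + 36) = 1/(-5160) = -1/5160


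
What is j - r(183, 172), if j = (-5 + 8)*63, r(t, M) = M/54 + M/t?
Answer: 304489/1647 ≈ 184.88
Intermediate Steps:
r(t, M) = M/54 + M/t (r(t, M) = M*(1/54) + M/t = M/54 + M/t)
j = 189 (j = 3*63 = 189)
j - r(183, 172) = 189 - ((1/54)*172 + 172/183) = 189 - (86/27 + 172*(1/183)) = 189 - (86/27 + 172/183) = 189 - 1*6794/1647 = 189 - 6794/1647 = 304489/1647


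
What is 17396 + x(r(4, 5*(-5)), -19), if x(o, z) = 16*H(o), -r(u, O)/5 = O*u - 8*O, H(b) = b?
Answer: 9396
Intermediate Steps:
r(u, O) = 40*O - 5*O*u (r(u, O) = -5*(O*u - 8*O) = -5*(-8*O + O*u) = 40*O - 5*O*u)
x(o, z) = 16*o
17396 + x(r(4, 5*(-5)), -19) = 17396 + 16*(5*(5*(-5))*(8 - 1*4)) = 17396 + 16*(5*(-25)*(8 - 4)) = 17396 + 16*(5*(-25)*4) = 17396 + 16*(-500) = 17396 - 8000 = 9396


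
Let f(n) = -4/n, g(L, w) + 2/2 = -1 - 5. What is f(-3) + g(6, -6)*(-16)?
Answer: 340/3 ≈ 113.33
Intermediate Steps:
g(L, w) = -7 (g(L, w) = -1 + (-1 - 5) = -1 - 6 = -7)
f(-3) + g(6, -6)*(-16) = -4/(-3) - 7*(-16) = -4*(-⅓) + 112 = 4/3 + 112 = 340/3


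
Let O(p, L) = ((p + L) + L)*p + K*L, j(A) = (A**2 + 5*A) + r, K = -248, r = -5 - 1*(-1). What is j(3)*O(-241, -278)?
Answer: 5220420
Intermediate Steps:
r = -4 (r = -5 + 1 = -4)
j(A) = -4 + A**2 + 5*A (j(A) = (A**2 + 5*A) - 4 = -4 + A**2 + 5*A)
O(p, L) = -248*L + p*(p + 2*L) (O(p, L) = ((p + L) + L)*p - 248*L = ((L + p) + L)*p - 248*L = (p + 2*L)*p - 248*L = p*(p + 2*L) - 248*L = -248*L + p*(p + 2*L))
j(3)*O(-241, -278) = (-4 + 3**2 + 5*3)*((-241)**2 - 248*(-278) + 2*(-278)*(-241)) = (-4 + 9 + 15)*(58081 + 68944 + 133996) = 20*261021 = 5220420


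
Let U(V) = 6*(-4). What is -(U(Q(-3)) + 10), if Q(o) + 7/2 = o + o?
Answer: 14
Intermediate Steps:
Q(o) = -7/2 + 2*o (Q(o) = -7/2 + (o + o) = -7/2 + 2*o)
U(V) = -24
-(U(Q(-3)) + 10) = -(-24 + 10) = -1*(-14) = 14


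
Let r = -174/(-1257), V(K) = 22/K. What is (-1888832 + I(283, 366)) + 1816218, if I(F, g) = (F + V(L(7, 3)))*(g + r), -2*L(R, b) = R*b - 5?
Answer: 12568447/419 ≈ 29996.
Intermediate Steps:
L(R, b) = 5/2 - R*b/2 (L(R, b) = -(R*b - 5)/2 = -(-5 + R*b)/2 = 5/2 - R*b/2)
r = 58/419 (r = -174*(-1/1257) = 58/419 ≈ 0.13842)
I(F, g) = (-11/4 + F)*(58/419 + g) (I(F, g) = (F + 22/(5/2 - ½*7*3))*(g + 58/419) = (F + 22/(5/2 - 21/2))*(58/419 + g) = (F + 22/(-8))*(58/419 + g) = (F + 22*(-⅛))*(58/419 + g) = (F - 11/4)*(58/419 + g) = (-11/4 + F)*(58/419 + g))
(-1888832 + I(283, 366)) + 1816218 = (-1888832 + (-319/838 - 11/4*366 + (58/419)*283 + 283*366)) + 1816218 = (-1888832 + (-319/838 - 2013/2 + 16414/419 + 103578)) + 1816218 = (-1888832 + 42993713/419) + 1816218 = -748426895/419 + 1816218 = 12568447/419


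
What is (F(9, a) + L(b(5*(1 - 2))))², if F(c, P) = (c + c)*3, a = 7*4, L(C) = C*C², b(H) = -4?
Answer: 100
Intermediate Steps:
L(C) = C³
a = 28
F(c, P) = 6*c (F(c, P) = (2*c)*3 = 6*c)
(F(9, a) + L(b(5*(1 - 2))))² = (6*9 + (-4)³)² = (54 - 64)² = (-10)² = 100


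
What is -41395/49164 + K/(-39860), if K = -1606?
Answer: -23103637/28818780 ≈ -0.80169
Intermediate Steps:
-41395/49164 + K/(-39860) = -41395/49164 - 1606/(-39860) = -41395*1/49164 - 1606*(-1/39860) = -2435/2892 + 803/19930 = -23103637/28818780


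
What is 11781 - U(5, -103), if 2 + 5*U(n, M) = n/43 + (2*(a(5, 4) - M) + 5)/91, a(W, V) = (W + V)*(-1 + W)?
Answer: 230490467/19565 ≈ 11781.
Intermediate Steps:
a(W, V) = (-1 + W)*(V + W) (a(W, V) = (V + W)*(-1 + W) = (-1 + W)*(V + W))
U(n, M) = -3/13 - 2*M/455 + n/215 (U(n, M) = -⅖ + (n/43 + (2*((5² - 1*4 - 1*5 + 4*5) - M) + 5)/91)/5 = -⅖ + (n*(1/43) + (2*((25 - 4 - 5 + 20) - M) + 5)*(1/91))/5 = -⅖ + (n/43 + (2*(36 - M) + 5)*(1/91))/5 = -⅖ + (n/43 + ((72 - 2*M) + 5)*(1/91))/5 = -⅖ + (n/43 + (77 - 2*M)*(1/91))/5 = -⅖ + (n/43 + (11/13 - 2*M/91))/5 = -⅖ + (11/13 - 2*M/91 + n/43)/5 = -⅖ + (11/65 - 2*M/455 + n/215) = -3/13 - 2*M/455 + n/215)
11781 - U(5, -103) = 11781 - (-3/13 - 2/455*(-103) + (1/215)*5) = 11781 - (-3/13 + 206/455 + 1/43) = 11781 - 1*4798/19565 = 11781 - 4798/19565 = 230490467/19565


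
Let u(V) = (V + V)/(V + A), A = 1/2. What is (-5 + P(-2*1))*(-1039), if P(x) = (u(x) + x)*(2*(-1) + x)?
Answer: 23897/3 ≈ 7965.7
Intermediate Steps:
A = ½ (A = 1*(½) = ½ ≈ 0.50000)
u(V) = 2*V/(½ + V) (u(V) = (V + V)/(V + ½) = (2*V)/(½ + V) = 2*V/(½ + V))
P(x) = (-2 + x)*(x + 4*x/(1 + 2*x)) (P(x) = (4*x/(1 + 2*x) + x)*(2*(-1) + x) = (x + 4*x/(1 + 2*x))*(-2 + x) = (-2 + x)*(x + 4*x/(1 + 2*x)))
(-5 + P(-2*1))*(-1039) = (-5 + (-2*1)*(-10 - 2*1 + 2*(-2*1)²)/(1 + 2*(-2*1)))*(-1039) = (-5 - 2*(-10 - 2 + 2*(-2)²)/(1 + 2*(-2)))*(-1039) = (-5 - 2*(-10 - 2 + 2*4)/(1 - 4))*(-1039) = (-5 - 2*(-10 - 2 + 8)/(-3))*(-1039) = (-5 - 2*(-⅓)*(-4))*(-1039) = (-5 - 8/3)*(-1039) = -23/3*(-1039) = 23897/3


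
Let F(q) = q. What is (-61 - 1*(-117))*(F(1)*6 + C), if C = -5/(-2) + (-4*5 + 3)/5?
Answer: 1428/5 ≈ 285.60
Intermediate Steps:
C = -9/10 (C = -5*(-½) + (-20 + 3)*(⅕) = 5/2 - 17*⅕ = 5/2 - 17/5 = -9/10 ≈ -0.90000)
(-61 - 1*(-117))*(F(1)*6 + C) = (-61 - 1*(-117))*(1*6 - 9/10) = (-61 + 117)*(6 - 9/10) = 56*(51/10) = 1428/5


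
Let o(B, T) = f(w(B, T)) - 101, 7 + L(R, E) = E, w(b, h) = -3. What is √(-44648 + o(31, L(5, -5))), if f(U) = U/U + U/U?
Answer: I*√44747 ≈ 211.53*I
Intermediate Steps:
f(U) = 2 (f(U) = 1 + 1 = 2)
L(R, E) = -7 + E
o(B, T) = -99 (o(B, T) = 2 - 101 = -99)
√(-44648 + o(31, L(5, -5))) = √(-44648 - 99) = √(-44747) = I*√44747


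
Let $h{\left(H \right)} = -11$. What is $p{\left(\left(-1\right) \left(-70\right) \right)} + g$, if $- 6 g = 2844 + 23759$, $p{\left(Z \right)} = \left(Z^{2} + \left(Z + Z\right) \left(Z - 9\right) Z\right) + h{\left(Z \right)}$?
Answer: $\frac{3589531}{6} \approx 5.9826 \cdot 10^{5}$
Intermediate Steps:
$p{\left(Z \right)} = -11 + Z^{2} + 2 Z^{2} \left(-9 + Z\right)$ ($p{\left(Z \right)} = \left(Z^{2} + \left(Z + Z\right) \left(Z - 9\right) Z\right) - 11 = \left(Z^{2} + 2 Z \left(-9 + Z\right) Z\right) - 11 = \left(Z^{2} + 2 Z^{2} \left(-9 + Z\right)\right) - 11 = -11 + Z^{2} + 2 Z^{2} \left(-9 + Z\right)$)
$g = - \frac{26603}{6}$ ($g = - \frac{2844 + 23759}{6} = \left(- \frac{1}{6}\right) 26603 = - \frac{26603}{6} \approx -4433.8$)
$p{\left(\left(-1\right) \left(-70\right) \right)} + g = \left(-11 - 17 \left(\left(-1\right) \left(-70\right)\right)^{2} + 2 \left(\left(-1\right) \left(-70\right)\right)^{3}\right) - \frac{26603}{6} = \left(-11 - 17 \cdot 70^{2} + 2 \cdot 70^{3}\right) - \frac{26603}{6} = \left(-11 - 83300 + 2 \cdot 343000\right) - \frac{26603}{6} = \left(-11 - 83300 + 686000\right) - \frac{26603}{6} = 602689 - \frac{26603}{6} = \frac{3589531}{6}$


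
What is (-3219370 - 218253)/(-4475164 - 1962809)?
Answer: 3437623/6437973 ≈ 0.53396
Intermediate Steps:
(-3219370 - 218253)/(-4475164 - 1962809) = -3437623/(-6437973) = -3437623*(-1/6437973) = 3437623/6437973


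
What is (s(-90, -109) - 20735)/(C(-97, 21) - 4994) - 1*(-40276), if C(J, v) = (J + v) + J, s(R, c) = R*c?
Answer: 208117017/5167 ≈ 40278.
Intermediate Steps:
C(J, v) = v + 2*J
(s(-90, -109) - 20735)/(C(-97, 21) - 4994) - 1*(-40276) = (-90*(-109) - 20735)/((21 + 2*(-97)) - 4994) - 1*(-40276) = (9810 - 20735)/((21 - 194) - 4994) + 40276 = -10925/(-173 - 4994) + 40276 = -10925/(-5167) + 40276 = -10925*(-1/5167) + 40276 = 10925/5167 + 40276 = 208117017/5167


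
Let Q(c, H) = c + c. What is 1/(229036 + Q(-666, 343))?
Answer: 1/227704 ≈ 4.3917e-6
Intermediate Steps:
Q(c, H) = 2*c
1/(229036 + Q(-666, 343)) = 1/(229036 + 2*(-666)) = 1/(229036 - 1332) = 1/227704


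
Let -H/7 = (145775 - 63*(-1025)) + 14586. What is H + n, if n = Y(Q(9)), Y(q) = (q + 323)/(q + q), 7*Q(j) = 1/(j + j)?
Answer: -3108405/2 ≈ -1.5542e+6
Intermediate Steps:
Q(j) = 1/(14*j) (Q(j) = 1/(7*(j + j)) = 1/(7*((2*j))) = (1/(2*j))/7 = 1/(14*j))
H = -1574552 (H = -7*((145775 - 63*(-1025)) + 14586) = -7*((145775 + 64575) + 14586) = -7*(210350 + 14586) = -7*224936 = -1574552)
Y(q) = (323 + q)/(2*q) (Y(q) = (323 + q)/((2*q)) = (323 + q)*(1/(2*q)) = (323 + q)/(2*q))
n = 40699/2 (n = (323 + (1/14)/9)/(2*(((1/14)/9))) = (323 + (1/14)*(1/9))/(2*(((1/14)*(1/9)))) = (323 + 1/126)/(2*(1/126)) = (1/2)*126*(40699/126) = 40699/2 ≈ 20350.)
H + n = -1574552 + 40699/2 = -3108405/2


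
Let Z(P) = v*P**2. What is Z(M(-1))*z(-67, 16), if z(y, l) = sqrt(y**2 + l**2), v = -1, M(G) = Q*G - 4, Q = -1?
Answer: -9*sqrt(4745) ≈ -619.96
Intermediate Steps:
M(G) = -4 - G (M(G) = -G - 4 = -4 - G)
z(y, l) = sqrt(l**2 + y**2)
Z(P) = -P**2
Z(M(-1))*z(-67, 16) = (-(-4 - 1*(-1))**2)*sqrt(16**2 + (-67)**2) = (-(-4 + 1)**2)*sqrt(256 + 4489) = (-1*(-3)**2)*sqrt(4745) = (-1*9)*sqrt(4745) = -9*sqrt(4745)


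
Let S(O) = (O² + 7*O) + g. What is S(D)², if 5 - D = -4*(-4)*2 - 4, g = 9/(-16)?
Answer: 34562641/256 ≈ 1.3501e+5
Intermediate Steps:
g = -9/16 (g = 9*(-1/16) = -9/16 ≈ -0.56250)
D = -23 (D = 5 - (-4*(-4)*2 - 4) = 5 - (16*2 - 4) = 5 - (32 - 4) = 5 - 1*28 = 5 - 28 = -23)
S(O) = -9/16 + O² + 7*O (S(O) = (O² + 7*O) - 9/16 = -9/16 + O² + 7*O)
S(D)² = (-9/16 + (-23)² + 7*(-23))² = (-9/16 + 529 - 161)² = (5879/16)² = 34562641/256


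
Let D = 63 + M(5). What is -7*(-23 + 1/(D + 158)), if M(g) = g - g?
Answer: 35574/221 ≈ 160.97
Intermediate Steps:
M(g) = 0
D = 63 (D = 63 + 0 = 63)
-7*(-23 + 1/(D + 158)) = -7*(-23 + 1/(63 + 158)) = -7*(-23 + 1/221) = -7*(-5082/221) = 35574/221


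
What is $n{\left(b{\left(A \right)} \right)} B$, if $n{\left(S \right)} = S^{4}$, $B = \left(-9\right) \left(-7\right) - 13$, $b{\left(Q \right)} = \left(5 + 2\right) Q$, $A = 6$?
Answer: $155584800$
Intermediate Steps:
$b{\left(Q \right)} = 7 Q$
$B = 50$ ($B = 63 - 13 = 50$)
$n{\left(b{\left(A \right)} \right)} B = \left(7 \cdot 6\right)^{4} \cdot 50 = 42^{4} \cdot 50 = 3111696 \cdot 50 = 155584800$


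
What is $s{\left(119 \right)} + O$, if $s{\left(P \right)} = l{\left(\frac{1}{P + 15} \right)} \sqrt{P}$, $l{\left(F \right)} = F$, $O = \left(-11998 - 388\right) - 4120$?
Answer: $-16506 + \frac{\sqrt{119}}{134} \approx -16506.0$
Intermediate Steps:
$O = -16506$ ($O = -12386 - 4120 = -16506$)
$s{\left(P \right)} = \frac{\sqrt{P}}{15 + P}$ ($s{\left(P \right)} = \frac{\sqrt{P}}{P + 15} = \frac{\sqrt{P}}{15 + P}$)
$s{\left(119 \right)} + O = \frac{\sqrt{119}}{15 + 119} - 16506 = \frac{\sqrt{119}}{134} - 16506 = -16506 + \frac{\sqrt{119}}{134}$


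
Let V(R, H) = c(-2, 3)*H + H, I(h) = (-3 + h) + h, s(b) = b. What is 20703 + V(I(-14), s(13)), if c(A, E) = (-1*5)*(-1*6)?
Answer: 21106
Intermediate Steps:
I(h) = -3 + 2*h
c(A, E) = 30 (c(A, E) = -5*(-6) = 30)
V(R, H) = 31*H (V(R, H) = 30*H + H = 31*H)
20703 + V(I(-14), s(13)) = 20703 + 31*13 = 20703 + 403 = 21106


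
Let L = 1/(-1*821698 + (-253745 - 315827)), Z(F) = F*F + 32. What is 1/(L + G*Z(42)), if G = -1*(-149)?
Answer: 1391270/372309417079 ≈ 3.7369e-6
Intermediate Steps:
Z(F) = 32 + F² (Z(F) = F² + 32 = 32 + F²)
G = 149
L = -1/1391270 (L = 1/(-821698 - 569572) = 1/(-1391270) = -1/1391270 ≈ -7.1877e-7)
1/(L + G*Z(42)) = 1/(-1/1391270 + 149*(32 + 42²)) = 1/(-1/1391270 + 149*(32 + 1764)) = 1/(-1/1391270 + 149*1796) = 1/(-1/1391270 + 267604) = 1/(372309417079/1391270) = 1391270/372309417079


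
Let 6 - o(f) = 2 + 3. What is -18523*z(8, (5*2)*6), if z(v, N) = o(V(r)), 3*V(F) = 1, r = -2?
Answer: -18523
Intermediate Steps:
V(F) = 1/3 (V(F) = (1/3)*1 = 1/3)
o(f) = 1 (o(f) = 6 - (2 + 3) = 6 - 1*5 = 6 - 5 = 1)
z(v, N) = 1
-18523*z(8, (5*2)*6) = -18523*1 = -18523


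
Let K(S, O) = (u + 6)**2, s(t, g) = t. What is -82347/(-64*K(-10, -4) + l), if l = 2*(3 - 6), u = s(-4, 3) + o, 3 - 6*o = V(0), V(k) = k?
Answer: 82347/406 ≈ 202.83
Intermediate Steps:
o = 1/2 (o = 1/2 - 1/6*0 = 1/2 + 0 = 1/2 ≈ 0.50000)
u = -7/2 (u = -4 + 1/2 = -7/2 ≈ -3.5000)
l = -6 (l = 2*(-3) = -6)
K(S, O) = 25/4 (K(S, O) = (-7/2 + 6)**2 = (5/2)**2 = 25/4)
-82347/(-64*K(-10, -4) + l) = -82347/(-64*25/4 - 6) = -82347/(-400 - 6) = -82347/(-406) = -82347*(-1/406) = 82347/406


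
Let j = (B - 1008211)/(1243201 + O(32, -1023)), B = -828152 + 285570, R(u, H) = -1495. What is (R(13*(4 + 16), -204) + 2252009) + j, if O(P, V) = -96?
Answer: 2797623655177/1243105 ≈ 2.2505e+6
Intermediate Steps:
B = -542582
j = -1550793/1243105 (j = (-542582 - 1008211)/(1243201 - 96) = -1550793/1243105 ≈ -1.2475)
(R(13*(4 + 16), -204) + 2252009) + j = (-1495 + 2252009) - 1550793/1243105 = 2250514 - 1550793/1243105 = 2797623655177/1243105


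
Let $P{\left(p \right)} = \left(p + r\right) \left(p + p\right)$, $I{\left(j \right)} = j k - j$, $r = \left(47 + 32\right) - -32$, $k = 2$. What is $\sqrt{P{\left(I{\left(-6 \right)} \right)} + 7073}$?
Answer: $\sqrt{5813} \approx 76.243$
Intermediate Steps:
$r = 111$ ($r = 79 + 32 = 111$)
$I{\left(j \right)} = j$ ($I{\left(j \right)} = j 2 - j = 2 j - j = j$)
$P{\left(p \right)} = 2 p \left(111 + p\right)$ ($P{\left(p \right)} = \left(p + 111\right) \left(p + p\right) = \left(111 + p\right) 2 p = 2 p \left(111 + p\right)$)
$\sqrt{P{\left(I{\left(-6 \right)} \right)} + 7073} = \sqrt{2 \left(-6\right) \left(111 - 6\right) + 7073} = \sqrt{2 \left(-6\right) 105 + 7073} = \sqrt{-1260 + 7073} = \sqrt{5813}$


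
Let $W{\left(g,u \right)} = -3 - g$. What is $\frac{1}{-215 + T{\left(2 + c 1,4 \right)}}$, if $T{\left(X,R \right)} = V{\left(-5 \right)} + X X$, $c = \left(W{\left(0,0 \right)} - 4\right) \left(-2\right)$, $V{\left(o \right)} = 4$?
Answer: $\frac{1}{45} \approx 0.022222$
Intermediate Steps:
$c = 14$ ($c = \left(\left(-3 - 0\right) - 4\right) \left(-2\right) = \left(\left(-3 + 0\right) - 4\right) \left(-2\right) = \left(-3 - 4\right) \left(-2\right) = \left(-7\right) \left(-2\right) = 14$)
$T{\left(X,R \right)} = 4 + X^{2}$ ($T{\left(X,R \right)} = 4 + X X = 4 + X^{2}$)
$\frac{1}{-215 + T{\left(2 + c 1,4 \right)}} = \frac{1}{-215 + \left(4 + \left(2 + 14 \cdot 1\right)^{2}\right)} = \frac{1}{-215 + \left(4 + \left(2 + 14\right)^{2}\right)} = \frac{1}{-215 + \left(4 + 16^{2}\right)} = \frac{1}{-215 + \left(4 + 256\right)} = \frac{1}{-215 + 260} = \frac{1}{45}$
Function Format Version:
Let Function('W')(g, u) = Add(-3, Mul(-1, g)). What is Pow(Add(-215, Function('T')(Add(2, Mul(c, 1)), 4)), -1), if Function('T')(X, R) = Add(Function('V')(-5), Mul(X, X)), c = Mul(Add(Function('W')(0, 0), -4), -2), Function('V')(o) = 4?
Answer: Rational(1, 45) ≈ 0.022222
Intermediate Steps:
c = 14 (c = Mul(Add(Add(-3, Mul(-1, 0)), -4), -2) = Mul(Add(Add(-3, 0), -4), -2) = Mul(Add(-3, -4), -2) = Mul(-7, -2) = 14)
Function('T')(X, R) = Add(4, Pow(X, 2)) (Function('T')(X, R) = Add(4, Mul(X, X)) = Add(4, Pow(X, 2)))
Pow(Add(-215, Function('T')(Add(2, Mul(c, 1)), 4)), -1) = Pow(Add(-215, Add(4, Pow(Add(2, Mul(14, 1)), 2))), -1) = Pow(Add(-215, Add(4, Pow(Add(2, 14), 2))), -1) = Pow(Add(-215, Add(4, Pow(16, 2))), -1) = Pow(Add(-215, Add(4, 256)), -1) = Pow(Add(-215, 260), -1) = Pow(45, -1) = Rational(1, 45)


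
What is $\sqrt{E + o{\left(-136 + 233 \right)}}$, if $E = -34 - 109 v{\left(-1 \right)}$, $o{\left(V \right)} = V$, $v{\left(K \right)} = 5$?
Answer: $i \sqrt{482} \approx 21.954 i$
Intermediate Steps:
$E = -579$ ($E = -34 - 545 = -579$)
$\sqrt{E + o{\left(-136 + 233 \right)}} = \sqrt{-579 + \left(-136 + 233\right)} = \sqrt{-579 + 97} = \sqrt{-482} = i \sqrt{482}$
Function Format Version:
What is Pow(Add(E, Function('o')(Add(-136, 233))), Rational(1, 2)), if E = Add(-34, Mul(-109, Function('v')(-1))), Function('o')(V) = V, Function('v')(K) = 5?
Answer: Mul(I, Pow(482, Rational(1, 2))) ≈ Mul(21.954, I)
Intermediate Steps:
E = -579 (E = Add(-34, Mul(-109, 5)) = Add(-34, -545) = -579)
Pow(Add(E, Function('o')(Add(-136, 233))), Rational(1, 2)) = Pow(Add(-579, Add(-136, 233)), Rational(1, 2)) = Pow(Add(-579, 97), Rational(1, 2)) = Pow(-482, Rational(1, 2)) = Mul(I, Pow(482, Rational(1, 2)))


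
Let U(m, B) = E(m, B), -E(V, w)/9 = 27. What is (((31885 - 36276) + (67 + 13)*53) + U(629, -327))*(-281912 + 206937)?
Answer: 29540150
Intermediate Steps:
E(V, w) = -243 (E(V, w) = -9*27 = -243)
U(m, B) = -243
(((31885 - 36276) + (67 + 13)*53) + U(629, -327))*(-281912 + 206937) = (((31885 - 36276) + (67 + 13)*53) - 243)*(-281912 + 206937) = ((-4391 + 80*53) - 243)*(-74975) = ((-4391 + 4240) - 243)*(-74975) = (-151 - 243)*(-74975) = -394*(-74975) = 29540150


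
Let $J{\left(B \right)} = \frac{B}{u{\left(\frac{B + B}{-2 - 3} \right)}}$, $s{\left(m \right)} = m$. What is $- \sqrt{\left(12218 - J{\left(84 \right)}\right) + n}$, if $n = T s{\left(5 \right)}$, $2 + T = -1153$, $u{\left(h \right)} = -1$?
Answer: $- \sqrt{6527} \approx -80.79$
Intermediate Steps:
$J{\left(B \right)} = - B$ ($J{\left(B \right)} = \frac{B}{-1} = B \left(-1\right) = - B$)
$T = -1155$ ($T = -2 - 1153 = -1155$)
$n = -5775$ ($n = \left(-1155\right) 5 = -5775$)
$- \sqrt{\left(12218 - J{\left(84 \right)}\right) + n} = - \sqrt{\left(12218 - \left(-1\right) 84\right) - 5775} = - \sqrt{\left(12218 - -84\right) - 5775} = - \sqrt{\left(12218 + 84\right) - 5775} = - \sqrt{12302 - 5775} = - \sqrt{6527}$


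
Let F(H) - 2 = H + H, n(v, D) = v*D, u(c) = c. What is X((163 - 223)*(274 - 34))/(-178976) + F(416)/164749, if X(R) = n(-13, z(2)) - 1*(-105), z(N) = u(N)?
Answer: 136250813/29486117024 ≈ 0.0046208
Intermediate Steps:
z(N) = N
n(v, D) = D*v
F(H) = 2 + 2*H (F(H) = 2 + (H + H) = 2 + 2*H)
X(R) = 79 (X(R) = 2*(-13) - 1*(-105) = -26 + 105 = 79)
X((163 - 223)*(274 - 34))/(-178976) + F(416)/164749 = 79/(-178976) + (2 + 2*416)/164749 = 79*(-1/178976) + (2 + 832)*(1/164749) = -79/178976 + 834*(1/164749) = -79/178976 + 834/164749 = 136250813/29486117024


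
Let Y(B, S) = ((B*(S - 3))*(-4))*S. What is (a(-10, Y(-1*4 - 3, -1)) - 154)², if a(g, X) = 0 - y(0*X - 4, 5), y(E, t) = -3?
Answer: 22801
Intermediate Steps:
Y(B, S) = -4*B*S*(-3 + S) (Y(B, S) = ((B*(-3 + S))*(-4))*S = (-4*B*(-3 + S))*S = -4*B*S*(-3 + S))
a(g, X) = 3 (a(g, X) = 0 - 1*(-3) = 0 + 3 = 3)
(a(-10, Y(-1*4 - 3, -1)) - 154)² = (3 - 154)² = (-151)² = 22801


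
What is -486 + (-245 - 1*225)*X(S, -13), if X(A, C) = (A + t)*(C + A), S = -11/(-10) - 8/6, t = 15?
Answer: 8222197/90 ≈ 91358.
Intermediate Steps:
S = -7/30 (S = -11*(-⅒) - 8*⅙ = 11/10 - 4/3 = -7/30 ≈ -0.23333)
X(A, C) = (15 + A)*(A + C) (X(A, C) = (A + 15)*(C + A) = (15 + A)*(A + C))
-486 + (-245 - 1*225)*X(S, -13) = -486 + (-245 - 1*225)*((-7/30)² + 15*(-7/30) + 15*(-13) - 7/30*(-13)) = -486 + (-245 - 225)*(49/900 - 7/2 - 195 + 91/30) = -486 - 470*(-175871/900) = -486 + 8265937/90 = 8222197/90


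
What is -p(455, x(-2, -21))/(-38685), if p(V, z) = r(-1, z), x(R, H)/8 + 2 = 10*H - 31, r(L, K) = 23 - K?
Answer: 1967/38685 ≈ 0.050847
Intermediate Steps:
x(R, H) = -264 + 80*H (x(R, H) = -16 + 8*(10*H - 31) = -16 + 8*(-31 + 10*H) = -16 + (-248 + 80*H) = -264 + 80*H)
p(V, z) = 23 - z
-p(455, x(-2, -21))/(-38685) = -(23 - (-264 + 80*(-21)))/(-38685) = -(23 - (-264 - 1680))*(-1)/38685 = -(23 - 1*(-1944))*(-1)/38685 = -(23 + 1944)*(-1)/38685 = -1967*(-1)/38685 = -1*(-1967/38685) = 1967/38685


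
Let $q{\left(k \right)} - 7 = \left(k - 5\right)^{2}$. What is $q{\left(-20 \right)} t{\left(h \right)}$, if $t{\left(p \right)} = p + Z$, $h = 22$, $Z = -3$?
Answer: $12008$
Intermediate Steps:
$q{\left(k \right)} = 7 + \left(-5 + k\right)^{2}$ ($q{\left(k \right)} = 7 + \left(k - 5\right)^{2} = 7 + \left(-5 + k\right)^{2}$)
$t{\left(p \right)} = -3 + p$ ($t{\left(p \right)} = p - 3 = -3 + p$)
$q{\left(-20 \right)} t{\left(h \right)} = \left(7 + \left(-5 - 20\right)^{2}\right) \left(-3 + 22\right) = \left(7 + \left(-25\right)^{2}\right) 19 = \left(7 + 625\right) 19 = 632 \cdot 19 = 12008$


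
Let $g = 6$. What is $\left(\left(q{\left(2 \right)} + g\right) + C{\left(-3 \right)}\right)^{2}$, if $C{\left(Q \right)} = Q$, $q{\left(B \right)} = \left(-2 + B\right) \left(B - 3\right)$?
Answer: $9$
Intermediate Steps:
$q{\left(B \right)} = \left(-3 + B\right) \left(-2 + B\right)$ ($q{\left(B \right)} = \left(-2 + B\right) \left(-3 + B\right) = \left(-3 + B\right) \left(-2 + B\right)$)
$\left(\left(q{\left(2 \right)} + g\right) + C{\left(-3 \right)}\right)^{2} = \left(\left(\left(6 + 2^{2} - 10\right) + 6\right) - 3\right)^{2} = \left(\left(\left(6 + 4 - 10\right) + 6\right) - 3\right)^{2} = \left(\left(0 + 6\right) - 3\right)^{2} = \left(6 - 3\right)^{2} = 3^{2} = 9$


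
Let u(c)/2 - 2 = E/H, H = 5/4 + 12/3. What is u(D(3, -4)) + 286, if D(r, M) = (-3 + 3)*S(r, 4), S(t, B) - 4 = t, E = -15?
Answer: 1990/7 ≈ 284.29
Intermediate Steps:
H = 21/4 (H = 5*(¼) + 12*(⅓) = 5/4 + 4 = 21/4 ≈ 5.2500)
S(t, B) = 4 + t
D(r, M) = 0 (D(r, M) = (-3 + 3)*(4 + r) = 0*(4 + r) = 0)
u(c) = -12/7 (u(c) = 4 + 2*(-15/21/4) = 4 + 2*(-15*4/21) = 4 + 2*(-20/7) = 4 - 40/7 = -12/7)
u(D(3, -4)) + 286 = -12/7 + 286 = 1990/7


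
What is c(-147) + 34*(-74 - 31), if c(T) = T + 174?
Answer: -3543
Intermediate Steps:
c(T) = 174 + T
c(-147) + 34*(-74 - 31) = (174 - 147) + 34*(-74 - 31) = 27 + 34*(-105) = 27 - 3570 = -3543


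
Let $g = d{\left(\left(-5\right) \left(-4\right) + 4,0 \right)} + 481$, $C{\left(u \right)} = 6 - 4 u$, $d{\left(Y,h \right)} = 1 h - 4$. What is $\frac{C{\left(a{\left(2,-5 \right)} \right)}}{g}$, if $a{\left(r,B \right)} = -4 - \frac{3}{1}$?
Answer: $\frac{34}{477} \approx 0.071279$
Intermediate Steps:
$d{\left(Y,h \right)} = -4 + h$ ($d{\left(Y,h \right)} = h - 4 = -4 + h$)
$a{\left(r,B \right)} = -7$ ($a{\left(r,B \right)} = -4 - 3 \cdot 1 = -4 - 3 = -7$)
$g = 477$ ($g = \left(-4 + 0\right) + 481 = -4 + 481 = 477$)
$\frac{C{\left(a{\left(2,-5 \right)} \right)}}{g} = \frac{6 - -28}{477} = \left(6 + 28\right) \frac{1}{477} = 34 \cdot \frac{1}{477} = \frac{34}{477}$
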